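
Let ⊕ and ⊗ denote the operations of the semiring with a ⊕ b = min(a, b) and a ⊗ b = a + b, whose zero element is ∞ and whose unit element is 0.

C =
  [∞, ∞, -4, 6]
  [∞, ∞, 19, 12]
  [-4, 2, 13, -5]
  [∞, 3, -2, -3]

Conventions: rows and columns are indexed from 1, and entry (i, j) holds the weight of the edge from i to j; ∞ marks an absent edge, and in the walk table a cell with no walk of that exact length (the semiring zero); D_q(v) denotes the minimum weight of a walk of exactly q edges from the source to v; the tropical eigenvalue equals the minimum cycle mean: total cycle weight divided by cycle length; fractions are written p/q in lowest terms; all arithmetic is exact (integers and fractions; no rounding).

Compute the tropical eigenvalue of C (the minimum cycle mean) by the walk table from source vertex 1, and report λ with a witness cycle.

q=0: [0, ∞, ∞, ∞]
q=1: [∞, ∞, -4, 6]
q=2: [-8, -2, 4, -9]
q=3: [0, -6, -12, -12]
q=4: [-16, -10, -14, -17]
Optimal cycle mean attained by: cycle 1->3->1, total (-4) + (-4), length 2.
Answer: λ = -4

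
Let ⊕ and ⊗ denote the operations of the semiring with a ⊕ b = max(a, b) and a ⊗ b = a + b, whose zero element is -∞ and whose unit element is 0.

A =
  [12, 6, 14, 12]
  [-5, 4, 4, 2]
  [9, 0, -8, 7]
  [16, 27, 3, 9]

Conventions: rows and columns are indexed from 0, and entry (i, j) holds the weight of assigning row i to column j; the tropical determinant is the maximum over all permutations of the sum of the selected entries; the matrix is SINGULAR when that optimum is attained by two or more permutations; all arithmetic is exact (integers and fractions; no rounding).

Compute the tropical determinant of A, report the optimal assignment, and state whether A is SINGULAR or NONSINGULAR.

σ = (0, 1, 2, 3): 12 + 4 + (-8) + 9 = 17
σ = (0, 1, 3, 2): 12 + 4 + 7 + 3 = 26
σ = (0, 2, 1, 3): 12 + 4 + 0 + 9 = 25
σ = (0, 2, 3, 1): 12 + 4 + 7 + 27 = 50
σ = (0, 3, 1, 2): 12 + 2 + 0 + 3 = 17
σ = (0, 3, 2, 1): 12 + 2 + (-8) + 27 = 33
σ = (1, 0, 2, 3): 6 + (-5) + (-8) + 9 = 2
σ = (1, 0, 3, 2): 6 + (-5) + 7 + 3 = 11
σ = (1, 2, 0, 3): 6 + 4 + 9 + 9 = 28
σ = (1, 2, 3, 0): 6 + 4 + 7 + 16 = 33
σ = (1, 3, 0, 2): 6 + 2 + 9 + 3 = 20
σ = (1, 3, 2, 0): 6 + 2 + (-8) + 16 = 16
σ = (2, 0, 1, 3): 14 + (-5) + 0 + 9 = 18
σ = (2, 0, 3, 1): 14 + (-5) + 7 + 27 = 43
σ = (2, 1, 0, 3): 14 + 4 + 9 + 9 = 36
σ = (2, 1, 3, 0): 14 + 4 + 7 + 16 = 41
σ = (2, 3, 0, 1): 14 + 2 + 9 + 27 = 52
σ = (2, 3, 1, 0): 14 + 2 + 0 + 16 = 32
σ = (3, 0, 1, 2): 12 + (-5) + 0 + 3 = 10
σ = (3, 0, 2, 1): 12 + (-5) + (-8) + 27 = 26
σ = (3, 1, 0, 2): 12 + 4 + 9 + 3 = 28
σ = (3, 1, 2, 0): 12 + 4 + (-8) + 16 = 24
σ = (3, 2, 0, 1): 12 + 4 + 9 + 27 = 52
σ = (3, 2, 1, 0): 12 + 4 + 0 + 16 = 32
Optimal value attained by: σ = (2, 3, 0, 1).
Answer: det⊕(A) = 52; verdict: SINGULAR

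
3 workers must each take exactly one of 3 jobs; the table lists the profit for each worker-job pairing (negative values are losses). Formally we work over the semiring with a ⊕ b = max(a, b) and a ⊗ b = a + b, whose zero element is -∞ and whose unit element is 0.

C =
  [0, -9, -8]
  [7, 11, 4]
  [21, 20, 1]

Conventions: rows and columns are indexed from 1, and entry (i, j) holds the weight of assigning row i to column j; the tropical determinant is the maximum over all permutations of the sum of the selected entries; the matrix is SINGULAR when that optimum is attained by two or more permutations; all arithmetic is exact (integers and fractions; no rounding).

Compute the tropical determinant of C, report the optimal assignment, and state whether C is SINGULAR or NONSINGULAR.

σ = (1, 2, 3): 0 + 11 + 1 = 12
σ = (1, 3, 2): 0 + 4 + 20 = 24
σ = (2, 1, 3): (-9) + 7 + 1 = -1
σ = (2, 3, 1): (-9) + 4 + 21 = 16
σ = (3, 1, 2): (-8) + 7 + 20 = 19
σ = (3, 2, 1): (-8) + 11 + 21 = 24
Optimal value attained by: σ = (1, 3, 2).
Answer: det⊕(C) = 24; verdict: SINGULAR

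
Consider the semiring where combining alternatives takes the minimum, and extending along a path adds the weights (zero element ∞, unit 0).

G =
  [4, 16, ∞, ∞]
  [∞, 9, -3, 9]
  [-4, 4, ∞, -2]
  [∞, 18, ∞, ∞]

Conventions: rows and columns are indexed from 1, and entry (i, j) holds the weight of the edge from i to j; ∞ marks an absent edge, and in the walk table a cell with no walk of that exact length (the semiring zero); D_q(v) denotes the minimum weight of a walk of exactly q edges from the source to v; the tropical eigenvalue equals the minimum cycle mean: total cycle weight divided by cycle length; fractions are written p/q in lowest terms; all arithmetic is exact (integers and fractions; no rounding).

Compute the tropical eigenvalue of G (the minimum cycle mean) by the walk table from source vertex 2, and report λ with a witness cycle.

q=0: [∞, 0, ∞, ∞]
q=1: [∞, 9, -3, 9]
q=2: [-7, 1, 6, -5]
q=3: [-3, 9, -2, 4]
q=4: [-6, 2, 6, -4]
Optimal cycle mean attained by: cycle 2->3->2, total (-3) + 4, length 2.
Answer: λ = 1/2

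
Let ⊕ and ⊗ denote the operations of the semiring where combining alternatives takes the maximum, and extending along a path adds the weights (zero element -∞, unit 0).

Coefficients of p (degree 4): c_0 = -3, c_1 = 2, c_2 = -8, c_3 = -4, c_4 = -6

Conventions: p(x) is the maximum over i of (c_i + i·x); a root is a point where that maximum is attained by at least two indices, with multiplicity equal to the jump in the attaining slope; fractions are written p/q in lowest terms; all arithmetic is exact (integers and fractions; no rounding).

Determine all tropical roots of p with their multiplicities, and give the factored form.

hull edge (i=0, c=-3) to (i=1, c=2): slope 5, span 1
hull edge (i=1, c=2) to (i=4, c=-6): slope -8/3, span 3
Factored form: p(x) = -6 ⊗ (x ⊕ (-5)) ⊗ (x ⊕ 8/3) ⊗ (x ⊕ 8/3) ⊗ (x ⊕ 8/3)
Answer: roots = -5 (mult 1), 8/3 (mult 3)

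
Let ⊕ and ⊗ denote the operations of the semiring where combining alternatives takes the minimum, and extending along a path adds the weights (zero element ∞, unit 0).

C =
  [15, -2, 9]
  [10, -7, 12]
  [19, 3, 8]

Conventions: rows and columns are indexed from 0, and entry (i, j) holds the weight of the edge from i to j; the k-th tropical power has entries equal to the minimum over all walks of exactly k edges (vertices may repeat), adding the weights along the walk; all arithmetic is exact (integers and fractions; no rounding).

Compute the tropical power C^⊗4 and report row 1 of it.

C^⊗2:
  [8, -9, 10]
  [3, -14, 5]
  [13, -4, 15]
C^⊗3:
  [1, -16, 3]
  [-4, -21, -2]
  [6, -11, 8]
C^⊗4:
  [-6, -23, -4]
  [-11, -28, -9]
  [-1, -18, 1]
Answer: row 1 of C^⊗4 = [-11, -28, -9]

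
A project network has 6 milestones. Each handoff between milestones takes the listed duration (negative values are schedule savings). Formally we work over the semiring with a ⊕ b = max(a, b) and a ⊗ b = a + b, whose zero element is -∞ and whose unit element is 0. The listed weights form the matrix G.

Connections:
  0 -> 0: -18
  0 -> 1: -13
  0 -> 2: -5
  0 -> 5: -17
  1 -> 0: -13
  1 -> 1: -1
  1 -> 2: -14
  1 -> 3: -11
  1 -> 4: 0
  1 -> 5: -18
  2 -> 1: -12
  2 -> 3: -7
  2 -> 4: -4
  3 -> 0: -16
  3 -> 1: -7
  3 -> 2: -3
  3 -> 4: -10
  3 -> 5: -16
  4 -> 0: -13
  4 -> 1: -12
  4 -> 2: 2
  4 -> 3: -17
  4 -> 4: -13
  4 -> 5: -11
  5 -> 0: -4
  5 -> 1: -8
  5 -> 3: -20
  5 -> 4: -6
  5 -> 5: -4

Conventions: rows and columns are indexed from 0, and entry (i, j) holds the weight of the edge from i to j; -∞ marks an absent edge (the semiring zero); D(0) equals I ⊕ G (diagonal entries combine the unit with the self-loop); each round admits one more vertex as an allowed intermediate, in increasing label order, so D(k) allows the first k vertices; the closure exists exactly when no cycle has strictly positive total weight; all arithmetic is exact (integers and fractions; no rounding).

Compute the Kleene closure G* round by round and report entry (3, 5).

D(0):
  [0, -13, -5, -∞, -∞, -17]
  [-13, 0, -14, -11, 0, -18]
  [-∞, -12, 0, -7, -4, -∞]
  [-16, -7, -3, 0, -10, -16]
  [-13, -12, 2, -17, 0, -11]
  [-4, -8, -∞, -20, -6, 0]
D(1):
  [0, -13, -5, -∞, -∞, -17]
  [-13, 0, -14, -11, 0, -18]
  [-∞, -12, 0, -7, -4, -∞]
  [-16, -7, -3, 0, -10, -16]
  [-13, -12, 2, -17, 0, -11]
  [-4, -8, -9, -20, -6, 0]
D(2):
  [0, -13, -5, -24, -13, -17]
  [-13, 0, -14, -11, 0, -18]
  [-25, -12, 0, -7, -4, -30]
  [-16, -7, -3, 0, -7, -16]
  [-13, -12, 2, -17, 0, -11]
  [-4, -8, -9, -19, -6, 0]
D(3):
  [0, -13, -5, -12, -9, -17]
  [-13, 0, -14, -11, 0, -18]
  [-25, -12, 0, -7, -4, -30]
  [-16, -7, -3, 0, -7, -16]
  [-13, -10, 2, -5, 0, -11]
  [-4, -8, -9, -16, -6, 0]
D(4):
  [0, -13, -5, -12, -9, -17]
  [-13, 0, -14, -11, 0, -18]
  [-23, -12, 0, -7, -4, -23]
  [-16, -7, -3, 0, -7, -16]
  [-13, -10, 2, -5, 0, -11]
  [-4, -8, -9, -16, -6, 0]
D(5):
  [0, -13, -5, -12, -9, -17]
  [-13, 0, 2, -5, 0, -11]
  [-17, -12, 0, -7, -4, -15]
  [-16, -7, -3, 0, -7, -16]
  [-13, -10, 2, -5, 0, -11]
  [-4, -8, -4, -11, -6, 0]
D(6):
  [0, -13, -5, -12, -9, -17]
  [-13, 0, 2, -5, 0, -11]
  [-17, -12, 0, -7, -4, -15]
  [-16, -7, -3, 0, -7, -16]
  [-13, -10, 2, -5, 0, -11]
  [-4, -8, -4, -11, -6, 0]
Answer: G*[3][5] = -16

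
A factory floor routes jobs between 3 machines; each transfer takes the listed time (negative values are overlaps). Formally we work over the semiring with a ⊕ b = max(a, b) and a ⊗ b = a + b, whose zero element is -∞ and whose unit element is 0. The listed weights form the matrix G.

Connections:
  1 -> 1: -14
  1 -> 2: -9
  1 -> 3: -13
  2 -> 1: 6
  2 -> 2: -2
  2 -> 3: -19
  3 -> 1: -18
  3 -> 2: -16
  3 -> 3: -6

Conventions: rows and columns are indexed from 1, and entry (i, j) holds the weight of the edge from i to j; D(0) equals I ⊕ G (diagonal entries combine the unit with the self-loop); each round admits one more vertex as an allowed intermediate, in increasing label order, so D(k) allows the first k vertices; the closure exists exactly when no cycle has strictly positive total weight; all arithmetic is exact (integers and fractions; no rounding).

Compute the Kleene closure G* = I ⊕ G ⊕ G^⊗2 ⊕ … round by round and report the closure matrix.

D(0):
  [0, -9, -13]
  [6, 0, -19]
  [-18, -16, 0]
D(1):
  [0, -9, -13]
  [6, 0, -7]
  [-18, -16, 0]
D(2):
  [0, -9, -13]
  [6, 0, -7]
  [-10, -16, 0]
D(3):
  [0, -9, -13]
  [6, 0, -7]
  [-10, -16, 0]
Answer: G* = [[0, -9, -13], [6, 0, -7], [-10, -16, 0]]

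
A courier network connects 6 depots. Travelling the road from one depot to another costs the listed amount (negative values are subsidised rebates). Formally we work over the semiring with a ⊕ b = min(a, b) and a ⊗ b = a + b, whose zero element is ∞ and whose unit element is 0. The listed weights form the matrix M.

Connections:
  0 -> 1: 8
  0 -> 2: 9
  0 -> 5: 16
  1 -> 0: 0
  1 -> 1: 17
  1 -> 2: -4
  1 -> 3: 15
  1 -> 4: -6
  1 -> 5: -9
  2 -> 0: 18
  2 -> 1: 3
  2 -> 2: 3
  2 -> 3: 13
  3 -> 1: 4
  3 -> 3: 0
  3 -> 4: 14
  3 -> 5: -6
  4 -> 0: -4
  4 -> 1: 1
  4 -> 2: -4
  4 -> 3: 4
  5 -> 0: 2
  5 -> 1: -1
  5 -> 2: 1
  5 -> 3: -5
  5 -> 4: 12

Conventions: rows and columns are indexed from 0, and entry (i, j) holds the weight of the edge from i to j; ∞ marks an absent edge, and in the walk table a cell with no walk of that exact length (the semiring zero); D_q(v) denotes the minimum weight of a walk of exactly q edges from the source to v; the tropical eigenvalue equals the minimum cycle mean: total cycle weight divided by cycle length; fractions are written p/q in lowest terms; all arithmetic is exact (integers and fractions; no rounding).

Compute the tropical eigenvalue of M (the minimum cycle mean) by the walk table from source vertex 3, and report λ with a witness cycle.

q=0: [∞, ∞, ∞, 0, ∞, ∞]
q=1: [∞, 4, ∞, 0, 14, -6]
q=2: [-4, -7, -5, -11, -2, -6]
q=3: [-7, -7, -11, -11, -13, -17]
q=4: [-17, -18, -17, -22, -13, -17]
q=5: [-18, -18, -22, -22, -24, -28]
q=6: [-28, -29, -28, -33, -24, -28]
Optimal cycle mean attained by: cycle 3->5->3, total (-6) + (-5), length 2.
Answer: λ = -11/2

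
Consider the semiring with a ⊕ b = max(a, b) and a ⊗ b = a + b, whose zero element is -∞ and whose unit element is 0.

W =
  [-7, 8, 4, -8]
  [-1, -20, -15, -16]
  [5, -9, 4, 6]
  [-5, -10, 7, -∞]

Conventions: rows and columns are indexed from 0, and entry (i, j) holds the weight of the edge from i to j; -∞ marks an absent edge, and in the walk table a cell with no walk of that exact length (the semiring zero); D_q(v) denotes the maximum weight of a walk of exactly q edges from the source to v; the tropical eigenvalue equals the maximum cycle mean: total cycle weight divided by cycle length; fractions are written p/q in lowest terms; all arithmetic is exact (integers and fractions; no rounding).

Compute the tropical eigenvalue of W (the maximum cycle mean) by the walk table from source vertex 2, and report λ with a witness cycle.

q=0: [-∞, -∞, 0, -∞]
q=1: [5, -9, 4, 6]
q=2: [9, 13, 13, 10]
q=3: [18, 17, 17, 19]
q=4: [22, 26, 26, 23]
Optimal cycle mean attained by: cycle 2->3->2, total 6 + 7, length 2.
Answer: λ = 13/2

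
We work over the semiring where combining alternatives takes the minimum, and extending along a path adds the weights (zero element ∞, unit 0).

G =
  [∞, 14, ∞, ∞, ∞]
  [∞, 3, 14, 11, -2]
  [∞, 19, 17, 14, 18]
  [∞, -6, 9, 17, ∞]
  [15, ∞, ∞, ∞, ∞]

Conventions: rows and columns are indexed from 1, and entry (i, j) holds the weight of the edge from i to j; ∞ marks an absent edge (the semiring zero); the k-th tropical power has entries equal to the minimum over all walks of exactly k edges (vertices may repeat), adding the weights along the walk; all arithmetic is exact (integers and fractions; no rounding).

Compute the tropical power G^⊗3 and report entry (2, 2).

G^⊗2:
  [∞, 17, 28, 25, 12]
  [13, 5, 17, 14, 1]
  [33, 8, 23, 30, 17]
  [∞, -3, 8, 5, -8]
  [∞, 29, ∞, ∞, ∞]
G^⊗3:
  [27, 19, 31, 28, 15]
  [16, 8, 19, 16, 3]
  [32, 11, 22, 19, 6]
  [7, -1, 11, 8, -5]
  [∞, 32, 43, 40, 27]
Key observation: the optimum is the walk 2->2->4->2, with weight 3 + 11 + (-6) = 8.
Optimal value attained by: walk 2->2->4->2.
Answer: (G^⊗3)[2][2] = 8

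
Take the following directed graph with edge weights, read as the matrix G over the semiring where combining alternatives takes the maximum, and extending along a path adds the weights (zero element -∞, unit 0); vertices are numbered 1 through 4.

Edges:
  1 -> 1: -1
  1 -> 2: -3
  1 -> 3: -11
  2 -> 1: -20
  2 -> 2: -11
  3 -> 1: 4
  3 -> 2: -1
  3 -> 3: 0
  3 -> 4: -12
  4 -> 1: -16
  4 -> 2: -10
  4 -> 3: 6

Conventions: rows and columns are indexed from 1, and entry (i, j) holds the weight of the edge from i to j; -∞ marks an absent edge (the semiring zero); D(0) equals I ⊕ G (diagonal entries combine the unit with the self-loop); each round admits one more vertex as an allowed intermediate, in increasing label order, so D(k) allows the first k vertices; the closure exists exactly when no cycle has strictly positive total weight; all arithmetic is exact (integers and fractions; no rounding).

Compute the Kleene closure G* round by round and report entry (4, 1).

D(0):
  [0, -3, -11, -∞]
  [-20, 0, -∞, -∞]
  [4, -1, 0, -12]
  [-16, -10, 6, 0]
D(1):
  [0, -3, -11, -∞]
  [-20, 0, -31, -∞]
  [4, 1, 0, -12]
  [-16, -10, 6, 0]
D(2):
  [0, -3, -11, -∞]
  [-20, 0, -31, -∞]
  [4, 1, 0, -12]
  [-16, -10, 6, 0]
D(3):
  [0, -3, -11, -23]
  [-20, 0, -31, -43]
  [4, 1, 0, -12]
  [10, 7, 6, 0]
D(4):
  [0, -3, -11, -23]
  [-20, 0, -31, -43]
  [4, 1, 0, -12]
  [10, 7, 6, 0]
Answer: G*[4][1] = 10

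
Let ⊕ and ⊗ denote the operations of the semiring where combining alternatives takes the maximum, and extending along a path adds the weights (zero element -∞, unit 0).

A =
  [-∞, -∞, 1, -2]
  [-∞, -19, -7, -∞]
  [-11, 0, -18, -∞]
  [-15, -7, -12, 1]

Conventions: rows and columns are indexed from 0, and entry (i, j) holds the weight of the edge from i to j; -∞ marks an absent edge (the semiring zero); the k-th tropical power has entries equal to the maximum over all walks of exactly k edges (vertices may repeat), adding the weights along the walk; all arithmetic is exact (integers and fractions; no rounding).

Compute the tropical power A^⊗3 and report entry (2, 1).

A^⊗2:
  [-10, 1, -14, -1]
  [-18, -7, -25, -∞]
  [-29, -18, -7, -13]
  [-14, -6, -11, 2]
A^⊗3:
  [-16, -8, -6, 0]
  [-36, -25, -14, -20]
  [-18, -7, -25, -12]
  [-13, -5, -10, 3]
Key observation: the optimum is the walk 2->1->2->1, with weight 0 + (-7) + 0 = -7.
Optimal value attained by: walk 2->1->2->1.
Answer: (A^⊗3)[2][1] = -7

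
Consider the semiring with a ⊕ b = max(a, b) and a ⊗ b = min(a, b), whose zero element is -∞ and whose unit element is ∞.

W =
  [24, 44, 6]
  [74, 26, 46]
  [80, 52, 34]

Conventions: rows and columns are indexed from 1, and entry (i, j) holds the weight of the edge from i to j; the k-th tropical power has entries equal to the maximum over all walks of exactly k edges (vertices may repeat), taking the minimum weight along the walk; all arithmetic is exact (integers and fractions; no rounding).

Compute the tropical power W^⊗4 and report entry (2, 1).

W^⊗2:
  [44, 26, 44]
  [46, 46, 34]
  [52, 44, 46]
W^⊗3:
  [44, 44, 34]
  [46, 44, 46]
  [46, 46, 44]
W^⊗4:
  [44, 44, 44]
  [46, 46, 44]
  [46, 44, 46]
Key observation: the optimum is the walk 2->3->2->3->1, with weight 46 min 52 min 46 min 80 = 46.
Optimal value attained by: walk 2->3->2->3->1.
Answer: (W^⊗4)[2][1] = 46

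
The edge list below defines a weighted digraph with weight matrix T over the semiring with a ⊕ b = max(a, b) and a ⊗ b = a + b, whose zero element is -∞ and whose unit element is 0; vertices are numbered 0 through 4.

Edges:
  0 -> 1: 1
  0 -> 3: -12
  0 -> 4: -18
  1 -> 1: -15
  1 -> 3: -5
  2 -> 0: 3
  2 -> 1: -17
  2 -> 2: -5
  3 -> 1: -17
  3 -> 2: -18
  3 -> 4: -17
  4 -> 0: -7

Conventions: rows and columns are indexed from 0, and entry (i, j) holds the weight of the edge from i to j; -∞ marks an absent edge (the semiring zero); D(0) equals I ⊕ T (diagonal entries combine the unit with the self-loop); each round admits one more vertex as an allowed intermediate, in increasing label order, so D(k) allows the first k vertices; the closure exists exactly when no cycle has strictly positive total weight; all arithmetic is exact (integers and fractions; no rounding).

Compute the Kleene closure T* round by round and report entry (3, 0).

D(0):
  [0, 1, -∞, -12, -18]
  [-∞, 0, -∞, -5, -∞]
  [3, -17, 0, -∞, -∞]
  [-∞, -17, -18, 0, -17]
  [-7, -∞, -∞, -∞, 0]
D(1):
  [0, 1, -∞, -12, -18]
  [-∞, 0, -∞, -5, -∞]
  [3, 4, 0, -9, -15]
  [-∞, -17, -18, 0, -17]
  [-7, -6, -∞, -19, 0]
D(2):
  [0, 1, -∞, -4, -18]
  [-∞, 0, -∞, -5, -∞]
  [3, 4, 0, -1, -15]
  [-∞, -17, -18, 0, -17]
  [-7, -6, -∞, -11, 0]
D(3):
  [0, 1, -∞, -4, -18]
  [-∞, 0, -∞, -5, -∞]
  [3, 4, 0, -1, -15]
  [-15, -14, -18, 0, -17]
  [-7, -6, -∞, -11, 0]
D(4):
  [0, 1, -22, -4, -18]
  [-20, 0, -23, -5, -22]
  [3, 4, 0, -1, -15]
  [-15, -14, -18, 0, -17]
  [-7, -6, -29, -11, 0]
D(5):
  [0, 1, -22, -4, -18]
  [-20, 0, -23, -5, -22]
  [3, 4, 0, -1, -15]
  [-15, -14, -18, 0, -17]
  [-7, -6, -29, -11, 0]
Answer: T*[3][0] = -15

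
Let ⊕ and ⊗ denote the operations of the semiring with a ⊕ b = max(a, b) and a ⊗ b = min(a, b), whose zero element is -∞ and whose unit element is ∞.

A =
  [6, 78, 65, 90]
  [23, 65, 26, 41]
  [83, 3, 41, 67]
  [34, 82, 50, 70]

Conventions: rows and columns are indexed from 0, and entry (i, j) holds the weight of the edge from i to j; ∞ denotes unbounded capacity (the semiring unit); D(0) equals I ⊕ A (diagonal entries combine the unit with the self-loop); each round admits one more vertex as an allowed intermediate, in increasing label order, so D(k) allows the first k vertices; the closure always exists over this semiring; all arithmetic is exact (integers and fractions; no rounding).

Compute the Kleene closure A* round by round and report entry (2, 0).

D(0):
  [∞, 78, 65, 90]
  [23, ∞, 26, 41]
  [83, 3, ∞, 67]
  [34, 82, 50, ∞]
D(1):
  [∞, 78, 65, 90]
  [23, ∞, 26, 41]
  [83, 78, ∞, 83]
  [34, 82, 50, ∞]
D(2):
  [∞, 78, 65, 90]
  [23, ∞, 26, 41]
  [83, 78, ∞, 83]
  [34, 82, 50, ∞]
D(3):
  [∞, 78, 65, 90]
  [26, ∞, 26, 41]
  [83, 78, ∞, 83]
  [50, 82, 50, ∞]
D(4):
  [∞, 82, 65, 90]
  [41, ∞, 41, 41]
  [83, 82, ∞, 83]
  [50, 82, 50, ∞]
Answer: A*[2][0] = 83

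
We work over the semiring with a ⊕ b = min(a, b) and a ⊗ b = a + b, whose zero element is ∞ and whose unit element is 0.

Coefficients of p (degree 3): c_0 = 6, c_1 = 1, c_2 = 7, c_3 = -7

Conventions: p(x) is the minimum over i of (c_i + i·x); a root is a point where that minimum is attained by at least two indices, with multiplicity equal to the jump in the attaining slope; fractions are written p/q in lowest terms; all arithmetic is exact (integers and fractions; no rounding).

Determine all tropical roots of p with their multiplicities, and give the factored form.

hull edge (i=0, c=6) to (i=1, c=1): slope -5, span 1
hull edge (i=1, c=1) to (i=3, c=-7): slope -4, span 2
Factored form: p(x) = -7 ⊗ (x ⊕ 4) ⊗ (x ⊕ 4) ⊗ (x ⊕ 5)
Answer: roots = 4 (mult 2), 5 (mult 1)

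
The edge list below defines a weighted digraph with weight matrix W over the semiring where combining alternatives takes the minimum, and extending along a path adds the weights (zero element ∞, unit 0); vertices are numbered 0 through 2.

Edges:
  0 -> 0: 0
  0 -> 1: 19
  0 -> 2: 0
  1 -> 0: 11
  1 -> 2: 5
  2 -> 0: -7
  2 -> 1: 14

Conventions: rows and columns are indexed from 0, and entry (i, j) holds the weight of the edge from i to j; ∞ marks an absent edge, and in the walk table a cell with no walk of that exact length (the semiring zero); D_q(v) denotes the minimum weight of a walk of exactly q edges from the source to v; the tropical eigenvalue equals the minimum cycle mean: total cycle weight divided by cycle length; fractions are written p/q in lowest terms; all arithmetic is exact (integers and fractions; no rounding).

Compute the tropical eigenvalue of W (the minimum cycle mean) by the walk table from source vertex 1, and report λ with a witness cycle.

q=0: [∞, 0, ∞]
q=1: [11, ∞, 5]
q=2: [-2, 19, 11]
q=3: [-2, 17, -2]
Optimal cycle mean attained by: cycle 0->2->0, total 0 + (-7), length 2.
Answer: λ = -7/2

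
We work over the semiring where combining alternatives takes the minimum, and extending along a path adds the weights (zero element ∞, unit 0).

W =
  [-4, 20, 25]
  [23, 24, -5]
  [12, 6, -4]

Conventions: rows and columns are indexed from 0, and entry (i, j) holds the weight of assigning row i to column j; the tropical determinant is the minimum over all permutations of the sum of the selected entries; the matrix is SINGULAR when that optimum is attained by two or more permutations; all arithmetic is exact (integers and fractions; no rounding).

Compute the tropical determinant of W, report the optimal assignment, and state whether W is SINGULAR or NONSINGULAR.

σ = (0, 1, 2): (-4) + 24 + (-4) = 16
σ = (0, 2, 1): (-4) + (-5) + 6 = -3
σ = (1, 0, 2): 20 + 23 + (-4) = 39
σ = (1, 2, 0): 20 + (-5) + 12 = 27
σ = (2, 0, 1): 25 + 23 + 6 = 54
σ = (2, 1, 0): 25 + 24 + 12 = 61
Optimal value attained by: σ = (0, 2, 1).
Answer: det⊕(W) = -3; verdict: NONSINGULAR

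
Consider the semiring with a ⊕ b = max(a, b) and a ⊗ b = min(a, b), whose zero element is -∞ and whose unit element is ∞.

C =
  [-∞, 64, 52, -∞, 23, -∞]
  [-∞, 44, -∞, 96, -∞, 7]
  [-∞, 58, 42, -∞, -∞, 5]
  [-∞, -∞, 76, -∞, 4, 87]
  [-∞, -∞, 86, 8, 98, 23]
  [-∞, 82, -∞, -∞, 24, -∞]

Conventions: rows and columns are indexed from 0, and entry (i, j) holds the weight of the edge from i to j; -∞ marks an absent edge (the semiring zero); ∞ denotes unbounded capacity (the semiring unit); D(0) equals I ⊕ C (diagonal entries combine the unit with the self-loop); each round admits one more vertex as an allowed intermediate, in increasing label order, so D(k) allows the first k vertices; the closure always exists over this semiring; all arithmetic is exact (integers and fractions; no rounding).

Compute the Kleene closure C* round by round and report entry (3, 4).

D(0):
  [∞, 64, 52, -∞, 23, -∞]
  [-∞, ∞, -∞, 96, -∞, 7]
  [-∞, 58, ∞, -∞, -∞, 5]
  [-∞, -∞, 76, ∞, 4, 87]
  [-∞, -∞, 86, 8, ∞, 23]
  [-∞, 82, -∞, -∞, 24, ∞]
D(1):
  [∞, 64, 52, -∞, 23, -∞]
  [-∞, ∞, -∞, 96, -∞, 7]
  [-∞, 58, ∞, -∞, -∞, 5]
  [-∞, -∞, 76, ∞, 4, 87]
  [-∞, -∞, 86, 8, ∞, 23]
  [-∞, 82, -∞, -∞, 24, ∞]
D(2):
  [∞, 64, 52, 64, 23, 7]
  [-∞, ∞, -∞, 96, -∞, 7]
  [-∞, 58, ∞, 58, -∞, 7]
  [-∞, -∞, 76, ∞, 4, 87]
  [-∞, -∞, 86, 8, ∞, 23]
  [-∞, 82, -∞, 82, 24, ∞]
D(3):
  [∞, 64, 52, 64, 23, 7]
  [-∞, ∞, -∞, 96, -∞, 7]
  [-∞, 58, ∞, 58, -∞, 7]
  [-∞, 58, 76, ∞, 4, 87]
  [-∞, 58, 86, 58, ∞, 23]
  [-∞, 82, -∞, 82, 24, ∞]
D(4):
  [∞, 64, 64, 64, 23, 64]
  [-∞, ∞, 76, 96, 4, 87]
  [-∞, 58, ∞, 58, 4, 58]
  [-∞, 58, 76, ∞, 4, 87]
  [-∞, 58, 86, 58, ∞, 58]
  [-∞, 82, 76, 82, 24, ∞]
D(5):
  [∞, 64, 64, 64, 23, 64]
  [-∞, ∞, 76, 96, 4, 87]
  [-∞, 58, ∞, 58, 4, 58]
  [-∞, 58, 76, ∞, 4, 87]
  [-∞, 58, 86, 58, ∞, 58]
  [-∞, 82, 76, 82, 24, ∞]
D(6):
  [∞, 64, 64, 64, 24, 64]
  [-∞, ∞, 76, 96, 24, 87]
  [-∞, 58, ∞, 58, 24, 58]
  [-∞, 82, 76, ∞, 24, 87]
  [-∞, 58, 86, 58, ∞, 58]
  [-∞, 82, 76, 82, 24, ∞]
Answer: C*[3][4] = 24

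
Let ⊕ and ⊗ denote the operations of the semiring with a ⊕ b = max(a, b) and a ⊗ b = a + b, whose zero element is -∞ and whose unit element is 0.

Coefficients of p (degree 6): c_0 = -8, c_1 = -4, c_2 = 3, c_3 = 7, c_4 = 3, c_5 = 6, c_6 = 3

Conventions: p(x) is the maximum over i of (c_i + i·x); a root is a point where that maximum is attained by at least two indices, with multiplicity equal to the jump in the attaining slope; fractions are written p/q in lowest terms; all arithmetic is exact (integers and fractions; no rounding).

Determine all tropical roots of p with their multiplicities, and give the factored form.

hull edge (i=0, c=-8) to (i=2, c=3): slope 11/2, span 2
hull edge (i=2, c=3) to (i=3, c=7): slope 4, span 1
hull edge (i=3, c=7) to (i=5, c=6): slope -1/2, span 2
hull edge (i=5, c=6) to (i=6, c=3): slope -3, span 1
Factored form: p(x) = 3 ⊗ (x ⊕ (-11/2)) ⊗ (x ⊕ (-11/2)) ⊗ (x ⊕ (-4)) ⊗ (x ⊕ 1/2) ⊗ (x ⊕ 1/2) ⊗ (x ⊕ 3)
Answer: roots = -11/2 (mult 2), -4 (mult 1), 1/2 (mult 2), 3 (mult 1)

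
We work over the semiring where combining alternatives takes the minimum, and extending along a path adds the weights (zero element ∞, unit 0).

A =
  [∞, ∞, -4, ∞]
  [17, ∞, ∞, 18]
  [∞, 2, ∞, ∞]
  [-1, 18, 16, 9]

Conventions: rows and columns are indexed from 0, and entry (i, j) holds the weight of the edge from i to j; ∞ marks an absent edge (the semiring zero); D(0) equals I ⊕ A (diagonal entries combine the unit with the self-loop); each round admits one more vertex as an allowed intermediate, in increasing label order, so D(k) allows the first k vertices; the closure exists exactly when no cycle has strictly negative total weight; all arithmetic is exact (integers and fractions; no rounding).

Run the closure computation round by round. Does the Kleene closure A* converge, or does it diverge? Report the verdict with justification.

D(0):
  [0, ∞, -4, ∞]
  [17, 0, ∞, 18]
  [∞, 2, 0, ∞]
  [-1, 18, 16, 0]
D(1):
  [0, ∞, -4, ∞]
  [17, 0, 13, 18]
  [∞, 2, 0, ∞]
  [-1, 18, -5, 0]
D(2):
  [0, ∞, -4, ∞]
  [17, 0, 13, 18]
  [19, 2, 0, 20]
  [-1, 18, -5, 0]
D(3):
  [0, -2, -4, 16]
  [17, 0, 13, 18]
  [19, 2, 0, 20]
  [-1, -3, -5, 0]
D(4):
  [0, -2, -4, 16]
  [17, 0, 13, 18]
  [19, 2, 0, 20]
  [-1, -3, -5, 0]
Key observation: every diagonal entry stays at the unit through all rounds, so no improving cycle exists.
Answer: CONVERGES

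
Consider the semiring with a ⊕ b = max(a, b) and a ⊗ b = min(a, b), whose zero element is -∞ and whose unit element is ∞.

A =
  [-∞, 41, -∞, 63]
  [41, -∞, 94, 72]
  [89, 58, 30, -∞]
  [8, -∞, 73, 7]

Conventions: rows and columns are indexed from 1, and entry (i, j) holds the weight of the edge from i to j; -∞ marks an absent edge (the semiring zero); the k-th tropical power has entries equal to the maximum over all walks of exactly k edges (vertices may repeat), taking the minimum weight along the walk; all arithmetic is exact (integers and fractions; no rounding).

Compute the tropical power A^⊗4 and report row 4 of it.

A^⊗2:
  [41, -∞, 63, 41]
  [89, 58, 72, 41]
  [41, 41, 58, 63]
  [73, 58, 30, 8]
A^⊗3:
  [63, 58, 41, 41]
  [72, 58, 58, 63]
  [58, 58, 63, 41]
  [41, 41, 58, 63]
A^⊗4:
  [41, 41, 58, 63]
  [58, 58, 63, 63]
  [63, 58, 58, 58]
  [58, 58, 63, 41]
Answer: row 4 of A^⊗4 = [58, 58, 63, 41]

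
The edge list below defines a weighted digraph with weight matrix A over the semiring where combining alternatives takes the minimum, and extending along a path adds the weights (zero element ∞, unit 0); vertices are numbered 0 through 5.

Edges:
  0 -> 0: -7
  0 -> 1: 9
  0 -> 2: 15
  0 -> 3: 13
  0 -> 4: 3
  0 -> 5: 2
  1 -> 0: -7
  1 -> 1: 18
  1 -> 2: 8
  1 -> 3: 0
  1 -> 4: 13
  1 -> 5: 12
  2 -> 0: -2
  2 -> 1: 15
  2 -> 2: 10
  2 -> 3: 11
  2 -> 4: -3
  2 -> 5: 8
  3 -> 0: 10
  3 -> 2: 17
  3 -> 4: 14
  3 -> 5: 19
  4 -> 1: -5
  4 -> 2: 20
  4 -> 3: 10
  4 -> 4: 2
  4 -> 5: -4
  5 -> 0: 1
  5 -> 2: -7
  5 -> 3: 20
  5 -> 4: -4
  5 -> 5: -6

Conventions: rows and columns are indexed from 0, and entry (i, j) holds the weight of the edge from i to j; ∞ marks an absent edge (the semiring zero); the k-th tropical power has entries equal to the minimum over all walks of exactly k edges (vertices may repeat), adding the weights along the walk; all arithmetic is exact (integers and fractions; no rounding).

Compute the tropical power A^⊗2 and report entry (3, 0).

A^⊗2:
  [-14, -2, -5, 6, -4, -5]
  [-14, 2, 5, 6, -4, -5]
  [-9, -8, 1, 7, -1, -7]
  [3, 9, 12, 23, 13, 10]
  [-12, -3, -11, -5, -8, -10]
  [-9, -9, -13, 4, -10, -12]
Key observation: the optimum is the walk 3->0->0, with weight 10 + (-7) = 3.
Optimal value attained by: walk 3->0->0.
Answer: (A^⊗2)[3][0] = 3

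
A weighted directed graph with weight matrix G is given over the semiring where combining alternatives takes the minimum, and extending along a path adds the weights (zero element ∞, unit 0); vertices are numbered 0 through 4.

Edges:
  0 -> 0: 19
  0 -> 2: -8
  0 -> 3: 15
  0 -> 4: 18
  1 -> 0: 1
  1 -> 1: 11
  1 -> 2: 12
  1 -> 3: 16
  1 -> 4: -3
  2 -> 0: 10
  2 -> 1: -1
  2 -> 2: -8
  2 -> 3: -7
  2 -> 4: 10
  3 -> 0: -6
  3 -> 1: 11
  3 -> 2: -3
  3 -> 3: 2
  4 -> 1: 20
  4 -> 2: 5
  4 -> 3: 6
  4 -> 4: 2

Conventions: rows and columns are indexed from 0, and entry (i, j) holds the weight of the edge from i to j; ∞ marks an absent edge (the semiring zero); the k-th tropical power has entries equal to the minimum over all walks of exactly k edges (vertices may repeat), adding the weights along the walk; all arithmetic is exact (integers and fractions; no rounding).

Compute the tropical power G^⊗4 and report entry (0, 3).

G^⊗2:
  [2, -9, -16, -15, 2]
  [10, 11, -7, 3, -1]
  [-13, -9, -16, -15, -4]
  [-4, -4, -14, -10, 7]
  [0, 4, -3, -2, 4]
G^⊗3:
  [-21, -17, -24, -23, -12]
  [-3, -8, -15, -14, 1]
  [-21, -17, -24, -23, -12]
  [-16, -15, -22, -21, -7]
  [-8, -4, -11, -10, 1]
G^⊗4:
  [-29, -25, -32, -31, -20]
  [-20, -16, -23, -22, -11]
  [-29, -25, -32, -31, -20]
  [-27, -23, -30, -29, -18]
  [-16, -12, -19, -18, -7]
Key observation: the optimum is the walk 0->2->2->2->3, with weight (-8) + (-8) + (-8) + (-7) = -31.
Optimal value attained by: walk 0->2->2->2->3.
Answer: (G^⊗4)[0][3] = -31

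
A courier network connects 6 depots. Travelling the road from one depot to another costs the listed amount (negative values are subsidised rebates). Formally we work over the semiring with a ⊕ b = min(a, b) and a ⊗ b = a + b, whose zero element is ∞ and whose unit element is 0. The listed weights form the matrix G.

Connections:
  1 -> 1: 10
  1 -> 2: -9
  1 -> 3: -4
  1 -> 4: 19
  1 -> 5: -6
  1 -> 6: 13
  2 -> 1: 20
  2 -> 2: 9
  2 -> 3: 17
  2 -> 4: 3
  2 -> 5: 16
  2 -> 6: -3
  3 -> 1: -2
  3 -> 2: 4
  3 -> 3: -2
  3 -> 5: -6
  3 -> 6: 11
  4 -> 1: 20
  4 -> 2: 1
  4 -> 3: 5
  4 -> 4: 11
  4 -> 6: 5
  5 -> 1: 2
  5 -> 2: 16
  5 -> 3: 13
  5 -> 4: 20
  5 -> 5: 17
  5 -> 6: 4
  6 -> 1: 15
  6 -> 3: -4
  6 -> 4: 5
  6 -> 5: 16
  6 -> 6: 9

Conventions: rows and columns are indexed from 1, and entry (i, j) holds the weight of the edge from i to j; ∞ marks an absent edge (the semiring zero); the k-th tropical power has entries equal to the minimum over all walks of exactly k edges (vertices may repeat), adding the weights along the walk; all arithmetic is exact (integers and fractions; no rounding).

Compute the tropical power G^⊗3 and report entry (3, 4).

G^⊗2:
  [-6, 0, -6, -6, -10, -12]
  [12, 4, -7, 2, 11, 6]
  [-4, -11, -6, 7, -8, -2]
  [3, 9, 1, 4, -1, -2]
  [11, -7, -2, 9, -4, 13]
  [-6, 0, -6, 14, -10, 7]
G^⊗3:
  [-8, -15, -16, -7, -12, -6]
  [-9, -3, -9, 7, -13, 1]
  [-8, -13, -8, -8, -12, -14]
  [-1, -6, -6, 3, -5, 3]
  [-4, 2, -4, -4, -8, -10]
  [-8, -15, -10, 3, -12, -6]
Key observation: the optimum is the walk 3->1->2->4, with weight (-2) + (-9) + 3 = -8.
Optimal value attained by: walk 3->1->2->4.
Answer: (G^⊗3)[3][4] = -8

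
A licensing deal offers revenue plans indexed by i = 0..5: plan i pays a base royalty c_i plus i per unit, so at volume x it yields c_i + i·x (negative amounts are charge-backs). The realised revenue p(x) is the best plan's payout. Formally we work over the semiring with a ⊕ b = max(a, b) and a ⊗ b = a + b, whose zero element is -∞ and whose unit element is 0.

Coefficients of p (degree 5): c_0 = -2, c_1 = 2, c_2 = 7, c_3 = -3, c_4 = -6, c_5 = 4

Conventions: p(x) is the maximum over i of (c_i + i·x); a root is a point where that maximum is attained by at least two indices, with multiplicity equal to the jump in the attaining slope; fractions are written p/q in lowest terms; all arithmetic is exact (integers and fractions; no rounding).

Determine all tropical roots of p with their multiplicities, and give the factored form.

hull edge (i=0, c=-2) to (i=2, c=7): slope 9/2, span 2
hull edge (i=2, c=7) to (i=5, c=4): slope -1, span 3
Factored form: p(x) = 4 ⊗ (x ⊕ (-9/2)) ⊗ (x ⊕ (-9/2)) ⊗ (x ⊕ 1) ⊗ (x ⊕ 1) ⊗ (x ⊕ 1)
Answer: roots = -9/2 (mult 2), 1 (mult 3)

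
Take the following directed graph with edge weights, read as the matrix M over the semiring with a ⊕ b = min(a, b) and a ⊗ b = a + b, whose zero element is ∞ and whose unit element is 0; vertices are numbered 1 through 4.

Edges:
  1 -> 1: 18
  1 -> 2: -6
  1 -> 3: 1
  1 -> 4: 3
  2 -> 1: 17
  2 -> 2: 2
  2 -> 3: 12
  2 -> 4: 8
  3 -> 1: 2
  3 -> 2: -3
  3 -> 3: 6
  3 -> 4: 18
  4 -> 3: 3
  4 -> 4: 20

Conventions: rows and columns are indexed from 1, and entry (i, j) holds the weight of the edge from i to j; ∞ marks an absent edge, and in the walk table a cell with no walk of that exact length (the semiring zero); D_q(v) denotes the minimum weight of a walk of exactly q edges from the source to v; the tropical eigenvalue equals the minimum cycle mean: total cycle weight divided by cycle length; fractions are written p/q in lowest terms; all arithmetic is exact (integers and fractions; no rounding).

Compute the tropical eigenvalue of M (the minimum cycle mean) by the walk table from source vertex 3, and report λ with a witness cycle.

q=0: [∞, ∞, 0, ∞]
q=1: [2, -3, 6, 18]
q=2: [8, -4, 3, 5]
q=3: [5, -2, 8, 4]
q=4: [10, -1, 6, 6]
Optimal cycle mean attained by: cycle 1->3->1, total 1 + 2, length 2.
Answer: λ = 3/2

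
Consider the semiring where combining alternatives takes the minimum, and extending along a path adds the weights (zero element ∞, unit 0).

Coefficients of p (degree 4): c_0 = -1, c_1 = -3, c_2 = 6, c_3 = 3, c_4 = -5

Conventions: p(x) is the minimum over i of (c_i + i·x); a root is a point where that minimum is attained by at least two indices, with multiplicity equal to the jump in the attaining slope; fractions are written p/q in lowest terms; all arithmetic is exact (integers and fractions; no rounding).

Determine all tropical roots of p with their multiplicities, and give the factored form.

hull edge (i=0, c=-1) to (i=1, c=-3): slope -2, span 1
hull edge (i=1, c=-3) to (i=4, c=-5): slope -2/3, span 3
Factored form: p(x) = -5 ⊗ (x ⊕ 2/3) ⊗ (x ⊕ 2/3) ⊗ (x ⊕ 2/3) ⊗ (x ⊕ 2)
Answer: roots = 2/3 (mult 3), 2 (mult 1)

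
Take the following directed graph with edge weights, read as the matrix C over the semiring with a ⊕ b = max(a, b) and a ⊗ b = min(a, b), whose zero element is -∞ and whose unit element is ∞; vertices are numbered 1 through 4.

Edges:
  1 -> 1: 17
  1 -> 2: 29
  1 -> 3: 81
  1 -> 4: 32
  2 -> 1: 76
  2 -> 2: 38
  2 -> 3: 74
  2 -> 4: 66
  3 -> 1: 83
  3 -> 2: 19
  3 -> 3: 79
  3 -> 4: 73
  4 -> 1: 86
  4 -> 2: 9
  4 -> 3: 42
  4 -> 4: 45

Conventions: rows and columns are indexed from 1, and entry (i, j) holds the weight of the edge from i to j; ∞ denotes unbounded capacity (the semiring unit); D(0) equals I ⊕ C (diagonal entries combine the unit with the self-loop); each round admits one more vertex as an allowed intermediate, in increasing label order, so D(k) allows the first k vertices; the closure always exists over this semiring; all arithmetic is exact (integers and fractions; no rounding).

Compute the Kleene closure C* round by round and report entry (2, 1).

D(0):
  [∞, 29, 81, 32]
  [76, ∞, 74, 66]
  [83, 19, ∞, 73]
  [86, 9, 42, ∞]
D(1):
  [∞, 29, 81, 32]
  [76, ∞, 76, 66]
  [83, 29, ∞, 73]
  [86, 29, 81, ∞]
D(2):
  [∞, 29, 81, 32]
  [76, ∞, 76, 66]
  [83, 29, ∞, 73]
  [86, 29, 81, ∞]
D(3):
  [∞, 29, 81, 73]
  [76, ∞, 76, 73]
  [83, 29, ∞, 73]
  [86, 29, 81, ∞]
D(4):
  [∞, 29, 81, 73]
  [76, ∞, 76, 73]
  [83, 29, ∞, 73]
  [86, 29, 81, ∞]
Answer: C*[2][1] = 76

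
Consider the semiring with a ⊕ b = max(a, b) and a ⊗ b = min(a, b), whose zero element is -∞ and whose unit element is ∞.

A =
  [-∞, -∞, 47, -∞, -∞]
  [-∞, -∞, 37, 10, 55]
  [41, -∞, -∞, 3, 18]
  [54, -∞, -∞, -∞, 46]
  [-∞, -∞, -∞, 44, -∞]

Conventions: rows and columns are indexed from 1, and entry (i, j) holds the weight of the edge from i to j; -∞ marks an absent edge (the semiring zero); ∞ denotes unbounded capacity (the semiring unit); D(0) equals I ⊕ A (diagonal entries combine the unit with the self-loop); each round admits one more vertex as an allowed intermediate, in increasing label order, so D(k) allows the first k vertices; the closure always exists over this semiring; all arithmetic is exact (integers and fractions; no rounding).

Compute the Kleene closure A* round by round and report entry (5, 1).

D(0):
  [∞, -∞, 47, -∞, -∞]
  [-∞, ∞, 37, 10, 55]
  [41, -∞, ∞, 3, 18]
  [54, -∞, -∞, ∞, 46]
  [-∞, -∞, -∞, 44, ∞]
D(1):
  [∞, -∞, 47, -∞, -∞]
  [-∞, ∞, 37, 10, 55]
  [41, -∞, ∞, 3, 18]
  [54, -∞, 47, ∞, 46]
  [-∞, -∞, -∞, 44, ∞]
D(2):
  [∞, -∞, 47, -∞, -∞]
  [-∞, ∞, 37, 10, 55]
  [41, -∞, ∞, 3, 18]
  [54, -∞, 47, ∞, 46]
  [-∞, -∞, -∞, 44, ∞]
D(3):
  [∞, -∞, 47, 3, 18]
  [37, ∞, 37, 10, 55]
  [41, -∞, ∞, 3, 18]
  [54, -∞, 47, ∞, 46]
  [-∞, -∞, -∞, 44, ∞]
D(4):
  [∞, -∞, 47, 3, 18]
  [37, ∞, 37, 10, 55]
  [41, -∞, ∞, 3, 18]
  [54, -∞, 47, ∞, 46]
  [44, -∞, 44, 44, ∞]
D(5):
  [∞, -∞, 47, 18, 18]
  [44, ∞, 44, 44, 55]
  [41, -∞, ∞, 18, 18]
  [54, -∞, 47, ∞, 46]
  [44, -∞, 44, 44, ∞]
Answer: A*[5][1] = 44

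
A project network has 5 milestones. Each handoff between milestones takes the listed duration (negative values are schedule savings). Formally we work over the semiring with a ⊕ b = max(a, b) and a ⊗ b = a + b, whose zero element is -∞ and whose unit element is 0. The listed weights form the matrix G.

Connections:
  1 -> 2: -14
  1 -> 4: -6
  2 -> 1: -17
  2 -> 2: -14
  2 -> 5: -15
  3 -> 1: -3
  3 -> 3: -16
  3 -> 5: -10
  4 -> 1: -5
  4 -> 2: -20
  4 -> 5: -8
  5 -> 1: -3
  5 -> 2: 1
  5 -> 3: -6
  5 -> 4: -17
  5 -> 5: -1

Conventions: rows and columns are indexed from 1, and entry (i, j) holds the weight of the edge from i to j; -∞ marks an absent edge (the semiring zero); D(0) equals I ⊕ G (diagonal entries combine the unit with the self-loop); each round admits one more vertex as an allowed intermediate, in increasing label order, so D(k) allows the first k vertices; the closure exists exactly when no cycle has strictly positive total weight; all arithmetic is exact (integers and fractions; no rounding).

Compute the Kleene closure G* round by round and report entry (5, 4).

D(0):
  [0, -14, -∞, -6, -∞]
  [-17, 0, -∞, -∞, -15]
  [-3, -∞, 0, -∞, -10]
  [-5, -20, -∞, 0, -8]
  [-3, 1, -6, -17, 0]
D(1):
  [0, -14, -∞, -6, -∞]
  [-17, 0, -∞, -23, -15]
  [-3, -17, 0, -9, -10]
  [-5, -19, -∞, 0, -8]
  [-3, 1, -6, -9, 0]
D(2):
  [0, -14, -∞, -6, -29]
  [-17, 0, -∞, -23, -15]
  [-3, -17, 0, -9, -10]
  [-5, -19, -∞, 0, -8]
  [-3, 1, -6, -9, 0]
D(3):
  [0, -14, -∞, -6, -29]
  [-17, 0, -∞, -23, -15]
  [-3, -17, 0, -9, -10]
  [-5, -19, -∞, 0, -8]
  [-3, 1, -6, -9, 0]
D(4):
  [0, -14, -∞, -6, -14]
  [-17, 0, -∞, -23, -15]
  [-3, -17, 0, -9, -10]
  [-5, -19, -∞, 0, -8]
  [-3, 1, -6, -9, 0]
D(5):
  [0, -13, -20, -6, -14]
  [-17, 0, -21, -23, -15]
  [-3, -9, 0, -9, -10]
  [-5, -7, -14, 0, -8]
  [-3, 1, -6, -9, 0]
Answer: G*[5][4] = -9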